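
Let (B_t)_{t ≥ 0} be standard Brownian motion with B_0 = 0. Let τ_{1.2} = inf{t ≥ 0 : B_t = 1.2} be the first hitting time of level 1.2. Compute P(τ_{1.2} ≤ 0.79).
P(τ_{1.2} ≤ 0.79) = 2(1 − Φ(1.2/√0.79)) = 2(1 − Φ(1.3501)) ≈ 0.1770

By the reflection principle for standard BM, P(τ_b ≤ t) = 2 · P(B_t ≥ b). Since B_t ~ N(0, t), P(B_t ≥ 1.2) = 1 − Φ(1.2/√t) = 1 − Φ(1.2/√0.79) = 1 − Φ(1.3501) ≈ 0.08849. Doubling: P(τ_{1.2} ≤ 0.79) ≈ 2 · 0.08849 = 0.17698 ≈ 0.1770.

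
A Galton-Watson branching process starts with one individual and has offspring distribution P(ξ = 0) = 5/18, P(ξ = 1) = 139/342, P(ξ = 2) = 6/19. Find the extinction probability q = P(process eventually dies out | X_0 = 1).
q = 95/108

The pgf is f(s) = 5/18 + 139/342·s + 6/19·s². The extinction probability q is the smallest fixed point of f in [0, 1]. Setting s = f(s):
  6/19·s² + (139/342 − 1)·s + 5/18 = 0
  6/19·s² − (5/18 + 6/19)·s + 5/18 = 0
which factors as (s − 1)·(6/19·s − 5/18) = 0, giving roots s = 1 and s = (5/18)/(6/19) = 95/108.
Mean offspring μ = 139/342 + 2·6/19 = 355/342 > 1 (supercritical), so q < 1. The extinction probability is the smaller root: q = (5/18)/(6/19) = 95/108.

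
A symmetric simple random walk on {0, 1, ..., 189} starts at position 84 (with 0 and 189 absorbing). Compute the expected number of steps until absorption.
E[τ | X_0 = 84] = 8820

Let v_k = E[τ | X_0 = k]. Boundary: v_0 = v_189 = 0. Recurrence: v_k = 1 + (v_{k-1} + v_{k+1})/2 for 1 ≤ k ≤ 188. The particular solution to v_k − (v_{k-1} + v_{k+1})/2 = 1 is v_k = −k^2. Adding homogeneous solution A + B k and matching boundaries gives v_k = k (189 − k). Substituting k = 84: v_84 = 84 · 105 = 8820.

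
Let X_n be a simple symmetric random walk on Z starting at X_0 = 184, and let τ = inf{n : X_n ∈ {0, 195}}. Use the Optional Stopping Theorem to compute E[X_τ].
E[X_τ] = 184

X_n is a martingale and τ is a bounded-mean stopping time (indeed τ is finite a.s. with bounded expectation since the walk is in a bounded region). By the OST, E[X_τ] = E[X_0] = 184. Equivalently: E[X_τ] = 195 · P(hit 195 first) + 0 · P(hit 0 first) = 195 · (184/195) = 184.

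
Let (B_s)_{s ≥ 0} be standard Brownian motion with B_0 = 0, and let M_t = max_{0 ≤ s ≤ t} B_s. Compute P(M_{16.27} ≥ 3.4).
P(M_{16.27} ≥ 3.4) = 2·P(B_{16.27} ≥ 3.4) = 2(1 − Φ(3.4/√16.27)) ≈ 0.3993

By the reflection principle for Brownian motion, P(M_t ≥ a) = 2 · P(B_t ≥ a) for a ≥ 0. Since B_t ~ N(0, t), P(B_t ≥ 3.4) = 1 − Φ(3.4/√t) = 1 − Φ(3.4/√16.27) = 1 − Φ(0.8429). So
  P(M_{16.27} ≥ 3.4) = 2(1 − Φ(0.8429)) ≈ 0.3993.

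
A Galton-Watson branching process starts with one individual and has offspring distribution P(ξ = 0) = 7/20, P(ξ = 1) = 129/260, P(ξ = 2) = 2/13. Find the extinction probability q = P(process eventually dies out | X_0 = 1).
q = 1

Mean offspring μ = 0·7/20 + 1·129/260 + 2·2/13 = 209/260 ≤ 1. For μ ≤ 1 with offspring not concentrated at 1, the Galton-Watson process goes extinct almost surely, so q = 1.
(Algebraic check: The pgf is f(s) = 7/20 + 129/260·s + 2/13·s². The extinction probability q is the smallest fixed point of f in [0, 1]. Setting s = f(s):
  2/13·s² + (129/260 − 1)·s + 7/20 = 0
  2/13·s² − (7/20 + 2/13)·s + 7/20 = 0
which factors as (s − 1)·(2/13·s − 7/20) = 0, giving roots s = 1 and s = (7/20)/(2/13) = 91/40. Since 91/40 ≥ 1, the smallest root in [0, 1] is s = 1.)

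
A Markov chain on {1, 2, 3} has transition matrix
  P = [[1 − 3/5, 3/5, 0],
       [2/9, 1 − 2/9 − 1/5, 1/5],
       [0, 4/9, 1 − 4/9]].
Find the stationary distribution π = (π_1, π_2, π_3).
π = (200/983, 540/983, 243/983)

This is a birth-death chain on three states, which satisfies detailed balance: π_1 · P_{12} = π_2 · P_{21} and π_2 · P_{23} = π_3 · P_{32}.
From π_1 · 3/5 = π_2 · 2/9: π_2/π_1 = (3/5)/(2/9) = 27/10.
From π_2 · 1/5 = π_3 · 4/9: π_3/π_2 = (1/5)/(4/9) = 9/20.
Take π_1 proportional to 1; then unnormalized π = (1, 27/10, 243/200). Normalize by dividing by the sum 983/200:
  π = (200/983, 540/983, 243/983).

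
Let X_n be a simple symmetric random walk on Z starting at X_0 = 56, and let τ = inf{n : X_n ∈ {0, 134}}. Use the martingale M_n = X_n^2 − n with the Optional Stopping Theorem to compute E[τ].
E[τ] = 4368

M_n = X_n^2 − n is a martingale (since E[X_{n+1}^2 | F_n] = X_n^2 + 1). By OST (τ has finite mean in a bounded region), E[M_τ] = E[M_0] = X_0^2 − 0 = 56^2 = 3136. Also E[M_τ] = E[X_τ^2] − E[τ]. The walk exits at 0 or 134, with P(hit 134 first) = 56/134, so E[X_τ^2] = 134^2 · 56/134 + 0 = 7504. Thus E[τ] = E[X_τ^2] − E[M_τ] = 7504 − 3136 = 4368 = 56(134 − 56) = 4368.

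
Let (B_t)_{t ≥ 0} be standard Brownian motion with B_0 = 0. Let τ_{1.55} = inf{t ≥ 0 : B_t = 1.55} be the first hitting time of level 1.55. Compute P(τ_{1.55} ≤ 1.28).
P(τ_{1.55} ≤ 1.28) = 2(1 − Φ(1.55/√1.28)) = 2(1 − Φ(1.3700)) ≈ 0.1707

By the reflection principle for standard BM, P(τ_b ≤ t) = 2 · P(B_t ≥ b). Since B_t ~ N(0, t), P(B_t ≥ 1.55) = 1 − Φ(1.55/√t) = 1 − Φ(1.55/√1.28) = 1 − Φ(1.3700) ≈ 0.08534. Doubling: P(τ_{1.55} ≤ 1.28) ≈ 2 · 0.08534 = 0.17068 ≈ 0.1707.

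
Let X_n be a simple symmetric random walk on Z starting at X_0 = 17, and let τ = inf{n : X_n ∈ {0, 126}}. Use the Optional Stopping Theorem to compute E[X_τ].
E[X_τ] = 17

X_n is a martingale and τ is a bounded-mean stopping time (indeed τ is finite a.s. with bounded expectation since the walk is in a bounded region). By the OST, E[X_τ] = E[X_0] = 17. Equivalently: E[X_τ] = 126 · P(hit 126 first) + 0 · P(hit 0 first) = 126 · (17/126) = 17.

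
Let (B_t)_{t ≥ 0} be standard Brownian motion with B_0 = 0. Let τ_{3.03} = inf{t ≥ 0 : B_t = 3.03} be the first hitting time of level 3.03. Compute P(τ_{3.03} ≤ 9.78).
P(τ_{3.03} ≤ 9.78) = 2(1 − Φ(3.03/√9.78)) = 2(1 − Φ(0.9689)) ≈ 0.3326

By the reflection principle for standard BM, P(τ_b ≤ t) = 2 · P(B_t ≥ b). Since B_t ~ N(0, t), P(B_t ≥ 3.03) = 1 − Φ(3.03/√t) = 1 − Φ(3.03/√9.78) = 1 − Φ(0.9689) ≈ 0.16630. Doubling: P(τ_{3.03} ≤ 9.78) ≈ 2 · 0.16630 = 0.33260 ≈ 0.3326.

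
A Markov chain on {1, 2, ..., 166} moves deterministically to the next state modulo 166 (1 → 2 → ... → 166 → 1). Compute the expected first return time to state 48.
E[T_48 | X_0 = 48] = 166

The chain cycles deterministically, so starting at state 48 it returns in exactly 166 steps. Equivalently, the stationary distribution is uniform π_j = 1/166 for every state j, so by Kac's formula E[T_48] = 1/π_48 = 166.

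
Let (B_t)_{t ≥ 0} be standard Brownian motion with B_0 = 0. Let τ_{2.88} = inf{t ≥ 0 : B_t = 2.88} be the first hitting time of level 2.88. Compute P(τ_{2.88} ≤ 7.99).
P(τ_{2.88} ≤ 7.99) = 2(1 − Φ(2.88/√7.99)) = 2(1 − Φ(1.0189)) ≈ 0.3083

By the reflection principle for standard BM, P(τ_b ≤ t) = 2 · P(B_t ≥ b). Since B_t ~ N(0, t), P(B_t ≥ 2.88) = 1 − Φ(2.88/√t) = 1 − Φ(2.88/√7.99) = 1 − Φ(1.0189) ≈ 0.15413. Doubling: P(τ_{2.88} ≤ 7.99) ≈ 2 · 0.15413 = 0.30826 ≈ 0.3083.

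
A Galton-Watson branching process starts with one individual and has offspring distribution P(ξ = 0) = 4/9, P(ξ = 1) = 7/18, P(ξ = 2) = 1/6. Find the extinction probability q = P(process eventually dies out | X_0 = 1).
q = 1

Mean offspring μ = 0·4/9 + 1·7/18 + 2·1/6 = 13/18 ≤ 1. For μ ≤ 1 with offspring not concentrated at 1, the Galton-Watson process goes extinct almost surely, so q = 1.
(Algebraic check: The pgf is f(s) = 4/9 + 7/18·s + 1/6·s². The extinction probability q is the smallest fixed point of f in [0, 1]. Setting s = f(s):
  1/6·s² + (7/18 − 1)·s + 4/9 = 0
  1/6·s² − (4/9 + 1/6)·s + 4/9 = 0
which factors as (s − 1)·(1/6·s − 4/9) = 0, giving roots s = 1 and s = (4/9)/(1/6) = 8/3. Since 8/3 ≥ 1, the smallest root in [0, 1] is s = 1.)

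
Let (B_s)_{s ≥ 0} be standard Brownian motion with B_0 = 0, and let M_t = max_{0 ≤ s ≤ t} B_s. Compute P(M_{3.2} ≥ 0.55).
P(M_{3.2} ≥ 0.55) = 2·P(B_{3.2} ≥ 0.55) = 2(1 − Φ(0.55/√3.2)) ≈ 0.7585

By the reflection principle for Brownian motion, P(M_t ≥ a) = 2 · P(B_t ≥ a) for a ≥ 0. Since B_t ~ N(0, t), P(B_t ≥ 0.55) = 1 − Φ(0.55/√t) = 1 − Φ(0.55/√3.2) = 1 − Φ(0.3075). So
  P(M_{3.2} ≥ 0.55) = 2(1 − Φ(0.3075)) ≈ 0.7585.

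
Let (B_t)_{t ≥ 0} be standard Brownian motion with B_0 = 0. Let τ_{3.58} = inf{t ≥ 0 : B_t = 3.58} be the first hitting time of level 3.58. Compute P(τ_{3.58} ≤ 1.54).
P(τ_{3.58} ≤ 1.54) = 2(1 − Φ(3.58/√1.54)) = 2(1 − Φ(2.8848)) ≈ 0.0039

By the reflection principle for standard BM, P(τ_b ≤ t) = 2 · P(B_t ≥ b). Since B_t ~ N(0, t), P(B_t ≥ 3.58) = 1 − Φ(3.58/√t) = 1 − Φ(3.58/√1.54) = 1 − Φ(2.8848) ≈ 0.00196. Doubling: P(τ_{3.58} ≤ 1.54) ≈ 2 · 0.00196 = 0.00392 ≈ 0.0039.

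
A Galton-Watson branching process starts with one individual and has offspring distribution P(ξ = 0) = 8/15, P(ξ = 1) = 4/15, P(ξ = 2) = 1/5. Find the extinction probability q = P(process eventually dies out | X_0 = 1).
q = 1

Mean offspring μ = 0·8/15 + 1·4/15 + 2·1/5 = 2/3 ≤ 1. For μ ≤ 1 with offspring not concentrated at 1, the Galton-Watson process goes extinct almost surely, so q = 1.
(Algebraic check: The pgf is f(s) = 8/15 + 4/15·s + 1/5·s². The extinction probability q is the smallest fixed point of f in [0, 1]. Setting s = f(s):
  1/5·s² + (4/15 − 1)·s + 8/15 = 0
  1/5·s² − (8/15 + 1/5)·s + 8/15 = 0
which factors as (s − 1)·(1/5·s − 8/15) = 0, giving roots s = 1 and s = (8/15)/(1/5) = 8/3. Since 8/3 ≥ 1, the smallest root in [0, 1] is s = 1.)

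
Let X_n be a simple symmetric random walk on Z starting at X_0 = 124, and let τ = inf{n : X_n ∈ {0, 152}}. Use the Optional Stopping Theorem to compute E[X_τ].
E[X_τ] = 124

X_n is a martingale and τ is a bounded-mean stopping time (indeed τ is finite a.s. with bounded expectation since the walk is in a bounded region). By the OST, E[X_τ] = E[X_0] = 124. Equivalently: E[X_τ] = 152 · P(hit 152 first) + 0 · P(hit 0 first) = 152 · (124/152) = 124.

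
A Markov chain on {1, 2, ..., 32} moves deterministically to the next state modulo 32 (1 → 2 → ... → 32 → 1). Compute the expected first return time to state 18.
E[T_18 | X_0 = 18] = 32

The chain cycles deterministically, so starting at state 18 it returns in exactly 32 steps. Equivalently, the stationary distribution is uniform π_j = 1/32 for every state j, so by Kac's formula E[T_18] = 1/π_18 = 32.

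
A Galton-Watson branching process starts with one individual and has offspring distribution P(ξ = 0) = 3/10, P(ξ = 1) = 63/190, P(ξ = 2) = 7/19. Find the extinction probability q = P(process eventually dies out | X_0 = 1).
q = 57/70

The pgf is f(s) = 3/10 + 63/190·s + 7/19·s². The extinction probability q is the smallest fixed point of f in [0, 1]. Setting s = f(s):
  7/19·s² + (63/190 − 1)·s + 3/10 = 0
  7/19·s² − (3/10 + 7/19)·s + 3/10 = 0
which factors as (s − 1)·(7/19·s − 3/10) = 0, giving roots s = 1 and s = (3/10)/(7/19) = 57/70.
Mean offspring μ = 63/190 + 2·7/19 = 203/190 > 1 (supercritical), so q < 1. The extinction probability is the smaller root: q = (3/10)/(7/19) = 57/70.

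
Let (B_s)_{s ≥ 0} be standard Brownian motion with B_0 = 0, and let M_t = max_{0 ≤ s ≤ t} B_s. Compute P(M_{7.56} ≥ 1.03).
P(M_{7.56} ≥ 1.03) = 2·P(B_{7.56} ≥ 1.03) = 2(1 − Φ(1.03/√7.56)) ≈ 0.7080

By the reflection principle for Brownian motion, P(M_t ≥ a) = 2 · P(B_t ≥ a) for a ≥ 0. Since B_t ~ N(0, t), P(B_t ≥ 1.03) = 1 − Φ(1.03/√t) = 1 − Φ(1.03/√7.56) = 1 − Φ(0.3746). So
  P(M_{7.56} ≥ 1.03) = 2(1 − Φ(0.3746)) ≈ 0.7080.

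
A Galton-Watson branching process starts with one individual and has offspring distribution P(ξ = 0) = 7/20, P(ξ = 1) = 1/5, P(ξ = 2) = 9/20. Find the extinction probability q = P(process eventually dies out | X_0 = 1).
q = 7/9

The pgf is f(s) = 7/20 + 1/5·s + 9/20·s². The extinction probability q is the smallest fixed point of f in [0, 1]. Setting s = f(s):
  9/20·s² + (1/5 − 1)·s + 7/20 = 0
  9/20·s² − (7/20 + 9/20)·s + 7/20 = 0
which factors as (s − 1)·(9/20·s − 7/20) = 0, giving roots s = 1 and s = (7/20)/(9/20) = 7/9.
Mean offspring μ = 1/5 + 2·9/20 = 11/10 > 1 (supercritical), so q < 1. The extinction probability is the smaller root: q = (7/20)/(9/20) = 7/9.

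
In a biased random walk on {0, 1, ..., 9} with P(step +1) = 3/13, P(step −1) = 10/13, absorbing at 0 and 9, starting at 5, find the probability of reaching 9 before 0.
P(hit 9 before 0) = (1 − (10/3)^5) / (1 − (10/3)^9) = 1154331/142854331

Let u_k denote P(reach 9 before 0 | start at k). Boundary: u_0 = 0, u_9 = 1. Recurrence: u_k = 3/13·u_{k+1} + 10/13·u_{k-1} for 1 ≤ k ≤ 8. Try u_k = A + B·r^k with r = q/p = (10/13)/(3/13) = 10/3. Substitution satisfies the recurrence; boundary conditions give:
  u_k = (1 − r^k) / (1 − r^N) = (1 − (10/3)^5) / (1 − (10/3)^9) = 1154331/142854331.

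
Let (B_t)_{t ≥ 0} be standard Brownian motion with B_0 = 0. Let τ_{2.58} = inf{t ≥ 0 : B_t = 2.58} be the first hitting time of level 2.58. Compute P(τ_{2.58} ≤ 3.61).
P(τ_{2.58} ≤ 3.61) = 2(1 − Φ(2.58/√3.61)) = 2(1 − Φ(1.3579)) ≈ 0.1745

By the reflection principle for standard BM, P(τ_b ≤ t) = 2 · P(B_t ≥ b). Since B_t ~ N(0, t), P(B_t ≥ 2.58) = 1 − Φ(2.58/√t) = 1 − Φ(2.58/√3.61) = 1 − Φ(1.3579) ≈ 0.08725. Doubling: P(τ_{2.58} ≤ 3.61) ≈ 2 · 0.08725 = 0.17450 ≈ 0.1745.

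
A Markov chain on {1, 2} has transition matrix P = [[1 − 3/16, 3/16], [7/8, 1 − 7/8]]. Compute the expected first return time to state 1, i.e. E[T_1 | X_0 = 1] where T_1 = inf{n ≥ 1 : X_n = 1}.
E[T_1 | X_0 = 1] = 1/π_1 = 17/14

For an irreducible recurrent Markov chain with stationary distribution π, E[T_i | X_0 = i] = 1/π_i (Kac's formula). Here π_1 = (7/8)/(3/16 + 7/8) = (7/8)/(17/16) = 14/17, so E[T_1 | X_0 = 1] = 1/π_1 = (3/16 + 7/8)/(7/8) = (17/16)/(7/8) = 17/14.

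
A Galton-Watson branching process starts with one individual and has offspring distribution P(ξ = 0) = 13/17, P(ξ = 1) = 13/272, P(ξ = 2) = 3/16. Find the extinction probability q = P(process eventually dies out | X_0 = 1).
q = 1

Mean offspring μ = 0·13/17 + 1·13/272 + 2·3/16 = 115/272 ≤ 1. For μ ≤ 1 with offspring not concentrated at 1, the Galton-Watson process goes extinct almost surely, so q = 1.
(Algebraic check: The pgf is f(s) = 13/17 + 13/272·s + 3/16·s². The extinction probability q is the smallest fixed point of f in [0, 1]. Setting s = f(s):
  3/16·s² + (13/272 − 1)·s + 13/17 = 0
  3/16·s² − (13/17 + 3/16)·s + 13/17 = 0
which factors as (s − 1)·(3/16·s − 13/17) = 0, giving roots s = 1 and s = (13/17)/(3/16) = 208/51. Since 208/51 ≥ 1, the smallest root in [0, 1] is s = 1.)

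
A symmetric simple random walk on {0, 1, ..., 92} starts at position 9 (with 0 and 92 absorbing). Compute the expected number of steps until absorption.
E[τ | X_0 = 9] = 747

Let v_k = E[τ | X_0 = k]. Boundary: v_0 = v_92 = 0. Recurrence: v_k = 1 + (v_{k-1} + v_{k+1})/2 for 1 ≤ k ≤ 91. The particular solution to v_k − (v_{k-1} + v_{k+1})/2 = 1 is v_k = −k^2. Adding homogeneous solution A + B k and matching boundaries gives v_k = k (92 − k). Substituting k = 9: v_9 = 9 · 83 = 747.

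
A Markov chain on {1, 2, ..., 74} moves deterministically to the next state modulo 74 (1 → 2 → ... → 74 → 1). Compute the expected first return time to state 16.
E[T_16 | X_0 = 16] = 74

The chain cycles deterministically, so starting at state 16 it returns in exactly 74 steps. Equivalently, the stationary distribution is uniform π_j = 1/74 for every state j, so by Kac's formula E[T_16] = 1/π_16 = 74.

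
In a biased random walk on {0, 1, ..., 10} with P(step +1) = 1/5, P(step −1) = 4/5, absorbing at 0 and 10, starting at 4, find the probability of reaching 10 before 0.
P(hit 10 before 0) = (1 − (4)^4) / (1 − (4)^10) = 17/69905

Let u_k denote P(reach 10 before 0 | start at k). Boundary: u_0 = 0, u_10 = 1. Recurrence: u_k = 1/5·u_{k+1} + 4/5·u_{k-1} for 1 ≤ k ≤ 9. Try u_k = A + B·r^k with r = q/p = (4/5)/(1/5) = 4. Substitution satisfies the recurrence; boundary conditions give:
  u_k = (1 − r^k) / (1 − r^N) = (1 − (4)^4) / (1 − (4)^10) = 17/69905.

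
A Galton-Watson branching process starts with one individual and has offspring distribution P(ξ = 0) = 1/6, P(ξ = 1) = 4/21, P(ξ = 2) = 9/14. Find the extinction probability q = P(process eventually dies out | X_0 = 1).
q = 7/27

The pgf is f(s) = 1/6 + 4/21·s + 9/14·s². The extinction probability q is the smallest fixed point of f in [0, 1]. Setting s = f(s):
  9/14·s² + (4/21 − 1)·s + 1/6 = 0
  9/14·s² − (1/6 + 9/14)·s + 1/6 = 0
which factors as (s − 1)·(9/14·s − 1/6) = 0, giving roots s = 1 and s = (1/6)/(9/14) = 7/27.
Mean offspring μ = 4/21 + 2·9/14 = 31/21 > 1 (supercritical), so q < 1. The extinction probability is the smaller root: q = (1/6)/(9/14) = 7/27.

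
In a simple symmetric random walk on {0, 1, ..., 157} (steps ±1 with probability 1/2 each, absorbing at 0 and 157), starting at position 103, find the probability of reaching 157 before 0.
P(hit 157 before 0) = 103/157

Let u_k = P(hit 157 before 0 | start at k). Then u_0 = 0, u_157 = 1, and u_k = u_{k-1}/2 + u_{k+1}/2 for 1 ≤ k ≤ 156. This harmonic recurrence is solved by u_k = k/157, giving u_103 = 103/157.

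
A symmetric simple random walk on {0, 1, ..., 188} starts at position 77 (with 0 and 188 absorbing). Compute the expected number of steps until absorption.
E[τ | X_0 = 77] = 8547

Let v_k = E[τ | X_0 = k]. Boundary: v_0 = v_188 = 0. Recurrence: v_k = 1 + (v_{k-1} + v_{k+1})/2 for 1 ≤ k ≤ 187. The particular solution to v_k − (v_{k-1} + v_{k+1})/2 = 1 is v_k = −k^2. Adding homogeneous solution A + B k and matching boundaries gives v_k = k (188 − k). Substituting k = 77: v_77 = 77 · 111 = 8547.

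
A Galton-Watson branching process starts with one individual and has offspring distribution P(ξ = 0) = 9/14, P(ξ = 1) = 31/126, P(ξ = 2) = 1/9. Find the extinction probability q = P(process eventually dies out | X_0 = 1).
q = 1

Mean offspring μ = 0·9/14 + 1·31/126 + 2·1/9 = 59/126 ≤ 1. For μ ≤ 1 with offspring not concentrated at 1, the Galton-Watson process goes extinct almost surely, so q = 1.
(Algebraic check: The pgf is f(s) = 9/14 + 31/126·s + 1/9·s². The extinction probability q is the smallest fixed point of f in [0, 1]. Setting s = f(s):
  1/9·s² + (31/126 − 1)·s + 9/14 = 0
  1/9·s² − (9/14 + 1/9)·s + 9/14 = 0
which factors as (s − 1)·(1/9·s − 9/14) = 0, giving roots s = 1 and s = (9/14)/(1/9) = 81/14. Since 81/14 ≥ 1, the smallest root in [0, 1] is s = 1.)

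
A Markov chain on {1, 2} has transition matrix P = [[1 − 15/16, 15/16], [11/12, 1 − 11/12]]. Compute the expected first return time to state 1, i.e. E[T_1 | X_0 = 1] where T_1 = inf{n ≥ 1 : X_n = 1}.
E[T_1 | X_0 = 1] = 1/π_1 = 89/44

For an irreducible recurrent Markov chain with stationary distribution π, E[T_i | X_0 = i] = 1/π_i (Kac's formula). Here π_1 = (11/12)/(15/16 + 11/12) = (11/12)/(89/48) = 44/89, so E[T_1 | X_0 = 1] = 1/π_1 = (15/16 + 11/12)/(11/12) = (89/48)/(11/12) = 89/44.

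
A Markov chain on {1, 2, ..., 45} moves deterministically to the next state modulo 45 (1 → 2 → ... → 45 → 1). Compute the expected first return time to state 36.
E[T_36 | X_0 = 36] = 45

The chain cycles deterministically, so starting at state 36 it returns in exactly 45 steps. Equivalently, the stationary distribution is uniform π_j = 1/45 for every state j, so by Kac's formula E[T_36] = 1/π_36 = 45.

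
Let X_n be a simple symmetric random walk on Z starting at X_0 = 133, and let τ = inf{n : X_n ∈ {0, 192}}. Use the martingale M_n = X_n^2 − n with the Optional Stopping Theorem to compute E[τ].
E[τ] = 7847

M_n = X_n^2 − n is a martingale (since E[X_{n+1}^2 | F_n] = X_n^2 + 1). By OST (τ has finite mean in a bounded region), E[M_τ] = E[M_0] = X_0^2 − 0 = 133^2 = 17689. Also E[M_τ] = E[X_τ^2] − E[τ]. The walk exits at 0 or 192, with P(hit 192 first) = 133/192, so E[X_τ^2] = 192^2 · 133/192 + 0 = 25536. Thus E[τ] = E[X_τ^2] − E[M_τ] = 25536 − 17689 = 7847 = 133(192 − 133) = 7847.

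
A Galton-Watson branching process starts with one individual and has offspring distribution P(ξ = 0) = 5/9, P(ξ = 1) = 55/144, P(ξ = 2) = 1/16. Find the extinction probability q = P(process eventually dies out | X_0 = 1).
q = 1

Mean offspring μ = 0·5/9 + 1·55/144 + 2·1/16 = 73/144 ≤ 1. For μ ≤ 1 with offspring not concentrated at 1, the Galton-Watson process goes extinct almost surely, so q = 1.
(Algebraic check: The pgf is f(s) = 5/9 + 55/144·s + 1/16·s². The extinction probability q is the smallest fixed point of f in [0, 1]. Setting s = f(s):
  1/16·s² + (55/144 − 1)·s + 5/9 = 0
  1/16·s² − (5/9 + 1/16)·s + 5/9 = 0
which factors as (s − 1)·(1/16·s − 5/9) = 0, giving roots s = 1 and s = (5/9)/(1/16) = 80/9. Since 80/9 ≥ 1, the smallest root in [0, 1] is s = 1.)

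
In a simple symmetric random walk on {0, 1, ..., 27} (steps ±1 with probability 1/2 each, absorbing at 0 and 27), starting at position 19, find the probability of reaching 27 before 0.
P(hit 27 before 0) = 19/27

Let u_k = P(hit 27 before 0 | start at k). Then u_0 = 0, u_27 = 1, and u_k = u_{k-1}/2 + u_{k+1}/2 for 1 ≤ k ≤ 26. This harmonic recurrence is solved by u_k = k/27, giving u_19 = 19/27.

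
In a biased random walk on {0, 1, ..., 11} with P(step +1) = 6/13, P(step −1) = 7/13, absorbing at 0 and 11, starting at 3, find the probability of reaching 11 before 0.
P(hit 11 before 0) = (1 − (7/6)^3) / (1 − (7/6)^11) = 213311232/1614529687

Let u_k denote P(reach 11 before 0 | start at k). Boundary: u_0 = 0, u_11 = 1. Recurrence: u_k = 6/13·u_{k+1} + 7/13·u_{k-1} for 1 ≤ k ≤ 10. Try u_k = A + B·r^k with r = q/p = (7/13)/(6/13) = 7/6. Substitution satisfies the recurrence; boundary conditions give:
  u_k = (1 − r^k) / (1 − r^N) = (1 − (7/6)^3) / (1 − (7/6)^11) = 213311232/1614529687.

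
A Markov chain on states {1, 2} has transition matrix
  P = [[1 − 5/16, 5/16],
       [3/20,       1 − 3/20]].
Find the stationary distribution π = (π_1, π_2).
π_1 = 12/37, π_2 = 25/37

Solve πP = π with π_1 + π_2 = 1. From πP = π: π_1 · (1 − 5/16) + π_2 · 3/20 = π_1 ⇒ π_2 · 3/20 = π_1 · 5/16 ⇒ π_2/π_1 = (5/16)/(3/20) = 25/12. Together with π_1 + π_2 = 1:
  π_1 = (3/20)/(5/16 + 3/20) = (3/20)/(37/80) = 12/37,
  π_2 = (5/16)/(5/16 + 3/20) = (5/16)/(37/80) = 25/37.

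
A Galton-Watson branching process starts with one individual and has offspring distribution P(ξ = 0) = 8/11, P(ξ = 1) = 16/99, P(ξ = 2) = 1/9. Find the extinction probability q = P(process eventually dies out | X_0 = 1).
q = 1

Mean offspring μ = 0·8/11 + 1·16/99 + 2·1/9 = 38/99 ≤ 1. For μ ≤ 1 with offspring not concentrated at 1, the Galton-Watson process goes extinct almost surely, so q = 1.
(Algebraic check: The pgf is f(s) = 8/11 + 16/99·s + 1/9·s². The extinction probability q is the smallest fixed point of f in [0, 1]. Setting s = f(s):
  1/9·s² + (16/99 − 1)·s + 8/11 = 0
  1/9·s² − (8/11 + 1/9)·s + 8/11 = 0
which factors as (s − 1)·(1/9·s − 8/11) = 0, giving roots s = 1 and s = (8/11)/(1/9) = 72/11. Since 72/11 ≥ 1, the smallest root in [0, 1] is s = 1.)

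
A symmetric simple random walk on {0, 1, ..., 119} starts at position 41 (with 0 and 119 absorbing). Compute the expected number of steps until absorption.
E[τ | X_0 = 41] = 3198

Let v_k = E[τ | X_0 = k]. Boundary: v_0 = v_119 = 0. Recurrence: v_k = 1 + (v_{k-1} + v_{k+1})/2 for 1 ≤ k ≤ 118. The particular solution to v_k − (v_{k-1} + v_{k+1})/2 = 1 is v_k = −k^2. Adding homogeneous solution A + B k and matching boundaries gives v_k = k (119 − k). Substituting k = 41: v_41 = 41 · 78 = 3198.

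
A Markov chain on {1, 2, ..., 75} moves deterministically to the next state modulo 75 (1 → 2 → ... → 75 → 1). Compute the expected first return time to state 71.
E[T_71 | X_0 = 71] = 75

The chain cycles deterministically, so starting at state 71 it returns in exactly 75 steps. Equivalently, the stationary distribution is uniform π_j = 1/75 for every state j, so by Kac's formula E[T_71] = 1/π_71 = 75.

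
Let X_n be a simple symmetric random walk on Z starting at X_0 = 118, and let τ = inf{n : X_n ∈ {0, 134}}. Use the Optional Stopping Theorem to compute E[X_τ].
E[X_τ] = 118

X_n is a martingale and τ is a bounded-mean stopping time (indeed τ is finite a.s. with bounded expectation since the walk is in a bounded region). By the OST, E[X_τ] = E[X_0] = 118. Equivalently: E[X_τ] = 134 · P(hit 134 first) + 0 · P(hit 0 first) = 134 · (118/134) = 118.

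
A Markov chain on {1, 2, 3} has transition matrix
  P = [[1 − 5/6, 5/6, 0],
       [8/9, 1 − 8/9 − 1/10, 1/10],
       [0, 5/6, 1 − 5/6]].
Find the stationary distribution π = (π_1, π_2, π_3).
π = (20/41, 75/164, 9/164)

This is a birth-death chain on three states, which satisfies detailed balance: π_1 · P_{12} = π_2 · P_{21} and π_2 · P_{23} = π_3 · P_{32}.
From π_1 · 5/6 = π_2 · 8/9: π_2/π_1 = (5/6)/(8/9) = 15/16.
From π_2 · 1/10 = π_3 · 5/6: π_3/π_2 = (1/10)/(5/6) = 3/25.
Take π_1 proportional to 1; then unnormalized π = (1, 15/16, 9/80). Normalize by dividing by the sum 41/20:
  π = (20/41, 75/164, 9/164).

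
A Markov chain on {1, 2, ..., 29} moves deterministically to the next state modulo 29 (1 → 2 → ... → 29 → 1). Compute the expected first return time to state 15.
E[T_15 | X_0 = 15] = 29

The chain cycles deterministically, so starting at state 15 it returns in exactly 29 steps. Equivalently, the stationary distribution is uniform π_j = 1/29 for every state j, so by Kac's formula E[T_15] = 1/π_15 = 29.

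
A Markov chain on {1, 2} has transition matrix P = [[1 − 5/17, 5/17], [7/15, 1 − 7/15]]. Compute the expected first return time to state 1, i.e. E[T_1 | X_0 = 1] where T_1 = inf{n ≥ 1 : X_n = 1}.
E[T_1 | X_0 = 1] = 1/π_1 = 194/119

For an irreducible recurrent Markov chain with stationary distribution π, E[T_i | X_0 = i] = 1/π_i (Kac's formula). Here π_1 = (7/15)/(5/17 + 7/15) = (7/15)/(194/255) = 119/194, so E[T_1 | X_0 = 1] = 1/π_1 = (5/17 + 7/15)/(7/15) = (194/255)/(7/15) = 194/119.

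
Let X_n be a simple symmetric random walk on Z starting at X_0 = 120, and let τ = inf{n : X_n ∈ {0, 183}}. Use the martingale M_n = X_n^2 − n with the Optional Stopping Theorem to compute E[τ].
E[τ] = 7560

M_n = X_n^2 − n is a martingale (since E[X_{n+1}^2 | F_n] = X_n^2 + 1). By OST (τ has finite mean in a bounded region), E[M_τ] = E[M_0] = X_0^2 − 0 = 120^2 = 14400. Also E[M_τ] = E[X_τ^2] − E[τ]. The walk exits at 0 or 183, with P(hit 183 first) = 120/183, so E[X_τ^2] = 183^2 · 120/183 + 0 = 21960. Thus E[τ] = E[X_τ^2] − E[M_τ] = 21960 − 14400 = 7560 = 120(183 − 120) = 7560.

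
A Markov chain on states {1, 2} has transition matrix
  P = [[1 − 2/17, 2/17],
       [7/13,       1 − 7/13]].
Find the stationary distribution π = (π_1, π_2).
π_1 = 119/145, π_2 = 26/145

Solve πP = π with π_1 + π_2 = 1. From πP = π: π_1 · (1 − 2/17) + π_2 · 7/13 = π_1 ⇒ π_2 · 7/13 = π_1 · 2/17 ⇒ π_2/π_1 = (2/17)/(7/13) = 26/119. Together with π_1 + π_2 = 1:
  π_1 = (7/13)/(2/17 + 7/13) = (7/13)/(145/221) = 119/145,
  π_2 = (2/17)/(2/17 + 7/13) = (2/17)/(145/221) = 26/145.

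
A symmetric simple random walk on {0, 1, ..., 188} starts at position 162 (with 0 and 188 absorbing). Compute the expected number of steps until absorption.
E[τ | X_0 = 162] = 4212

Let v_k = E[τ | X_0 = k]. Boundary: v_0 = v_188 = 0. Recurrence: v_k = 1 + (v_{k-1} + v_{k+1})/2 for 1 ≤ k ≤ 187. The particular solution to v_k − (v_{k-1} + v_{k+1})/2 = 1 is v_k = −k^2. Adding homogeneous solution A + B k and matching boundaries gives v_k = k (188 − k). Substituting k = 162: v_162 = 162 · 26 = 4212.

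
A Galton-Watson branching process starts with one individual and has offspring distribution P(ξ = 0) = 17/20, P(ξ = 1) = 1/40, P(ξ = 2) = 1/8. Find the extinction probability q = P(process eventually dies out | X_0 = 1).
q = 1

Mean offspring μ = 0·17/20 + 1·1/40 + 2·1/8 = 11/40 ≤ 1. For μ ≤ 1 with offspring not concentrated at 1, the Galton-Watson process goes extinct almost surely, so q = 1.
(Algebraic check: The pgf is f(s) = 17/20 + 1/40·s + 1/8·s². The extinction probability q is the smallest fixed point of f in [0, 1]. Setting s = f(s):
  1/8·s² + (1/40 − 1)·s + 17/20 = 0
  1/8·s² − (17/20 + 1/8)·s + 17/20 = 0
which factors as (s − 1)·(1/8·s − 17/20) = 0, giving roots s = 1 and s = (17/20)/(1/8) = 34/5. Since 34/5 ≥ 1, the smallest root in [0, 1] is s = 1.)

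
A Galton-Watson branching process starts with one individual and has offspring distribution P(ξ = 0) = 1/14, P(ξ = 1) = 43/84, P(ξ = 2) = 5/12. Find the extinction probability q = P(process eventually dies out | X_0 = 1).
q = 6/35

The pgf is f(s) = 1/14 + 43/84·s + 5/12·s². The extinction probability q is the smallest fixed point of f in [0, 1]. Setting s = f(s):
  5/12·s² + (43/84 − 1)·s + 1/14 = 0
  5/12·s² − (1/14 + 5/12)·s + 1/14 = 0
which factors as (s − 1)·(5/12·s − 1/14) = 0, giving roots s = 1 and s = (1/14)/(5/12) = 6/35.
Mean offspring μ = 43/84 + 2·5/12 = 113/84 > 1 (supercritical), so q < 1. The extinction probability is the smaller root: q = (1/14)/(5/12) = 6/35.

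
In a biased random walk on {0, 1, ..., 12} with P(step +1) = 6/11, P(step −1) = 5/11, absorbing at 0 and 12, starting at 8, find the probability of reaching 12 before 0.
P(hit 12 before 0) = (1 − (5/6)^8) / (1 − (5/6)^12) = 2489616/2880241

Let u_k denote P(reach 12 before 0 | start at k). Boundary: u_0 = 0, u_12 = 1. Recurrence: u_k = 6/11·u_{k+1} + 5/11·u_{k-1} for 1 ≤ k ≤ 11. Try u_k = A + B·r^k with r = q/p = (5/11)/(6/11) = 5/6. Substitution satisfies the recurrence; boundary conditions give:
  u_k = (1 − r^k) / (1 − r^N) = (1 − (5/6)^8) / (1 − (5/6)^12) = 2489616/2880241.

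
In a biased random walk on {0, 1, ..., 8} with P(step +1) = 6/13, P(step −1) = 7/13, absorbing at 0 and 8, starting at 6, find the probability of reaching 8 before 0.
P(hit 8 before 0) = (1 − (7/6)^6) / (1 − (7/6)^8) = 196596/314245

Let u_k denote P(reach 8 before 0 | start at k). Boundary: u_0 = 0, u_8 = 1. Recurrence: u_k = 6/13·u_{k+1} + 7/13·u_{k-1} for 1 ≤ k ≤ 7. Try u_k = A + B·r^k with r = q/p = (7/13)/(6/13) = 7/6. Substitution satisfies the recurrence; boundary conditions give:
  u_k = (1 − r^k) / (1 − r^N) = (1 − (7/6)^6) / (1 − (7/6)^8) = 196596/314245.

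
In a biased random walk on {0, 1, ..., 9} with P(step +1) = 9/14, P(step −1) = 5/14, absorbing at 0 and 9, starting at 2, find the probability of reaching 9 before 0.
P(hit 9 before 0) = (1 − (5/9)^2) / (1 − (5/9)^9) = 66961566/96366841

Let u_k denote P(reach 9 before 0 | start at k). Boundary: u_0 = 0, u_9 = 1. Recurrence: u_k = 9/14·u_{k+1} + 5/14·u_{k-1} for 1 ≤ k ≤ 8. Try u_k = A + B·r^k with r = q/p = (5/14)/(9/14) = 5/9. Substitution satisfies the recurrence; boundary conditions give:
  u_k = (1 − r^k) / (1 − r^N) = (1 − (5/9)^2) / (1 − (5/9)^9) = 66961566/96366841.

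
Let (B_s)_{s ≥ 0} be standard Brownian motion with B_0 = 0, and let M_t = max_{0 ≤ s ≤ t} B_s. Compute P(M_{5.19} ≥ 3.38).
P(M_{5.19} ≥ 3.38) = 2·P(B_{5.19} ≥ 3.38) = 2(1 − Φ(3.38/√5.19)) ≈ 0.1379

By the reflection principle for Brownian motion, P(M_t ≥ a) = 2 · P(B_t ≥ a) for a ≥ 0. Since B_t ~ N(0, t), P(B_t ≥ 3.38) = 1 − Φ(3.38/√t) = 1 − Φ(3.38/√5.19) = 1 − Φ(1.4837). So
  P(M_{5.19} ≥ 3.38) = 2(1 − Φ(1.4837)) ≈ 0.1379.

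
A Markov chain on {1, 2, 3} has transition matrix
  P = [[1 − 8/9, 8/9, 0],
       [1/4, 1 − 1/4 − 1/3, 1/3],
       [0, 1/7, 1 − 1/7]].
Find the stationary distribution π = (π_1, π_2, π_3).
π = (27/347, 96/347, 224/347)

This is a birth-death chain on three states, which satisfies detailed balance: π_1 · P_{12} = π_2 · P_{21} and π_2 · P_{23} = π_3 · P_{32}.
From π_1 · 8/9 = π_2 · 1/4: π_2/π_1 = (8/9)/(1/4) = 32/9.
From π_2 · 1/3 = π_3 · 1/7: π_3/π_2 = (1/3)/(1/7) = 7/3.
Take π_1 proportional to 1; then unnormalized π = (1, 32/9, 224/27). Normalize by dividing by the sum 347/27:
  π = (27/347, 96/347, 224/347).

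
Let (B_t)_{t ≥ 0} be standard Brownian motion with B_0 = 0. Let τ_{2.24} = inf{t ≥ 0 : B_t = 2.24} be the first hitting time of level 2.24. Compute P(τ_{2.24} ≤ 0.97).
P(τ_{2.24} ≤ 0.97) = 2(1 − Φ(2.24/√0.97)) = 2(1 − Φ(2.2744)) ≈ 0.0229

By the reflection principle for standard BM, P(τ_b ≤ t) = 2 · P(B_t ≥ b). Since B_t ~ N(0, t), P(B_t ≥ 2.24) = 1 − Φ(2.24/√t) = 1 − Φ(2.24/√0.97) = 1 − Φ(2.2744) ≈ 0.01147. Doubling: P(τ_{2.24} ≤ 0.97) ≈ 2 · 0.01147 = 0.02294 ≈ 0.0229.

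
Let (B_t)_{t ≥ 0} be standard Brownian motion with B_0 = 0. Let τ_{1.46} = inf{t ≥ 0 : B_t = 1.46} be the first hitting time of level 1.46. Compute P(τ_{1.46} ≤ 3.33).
P(τ_{1.46} ≤ 3.33) = 2(1 − Φ(1.46/√3.33)) = 2(1 − Φ(0.8001)) ≈ 0.4237

By the reflection principle for standard BM, P(τ_b ≤ t) = 2 · P(B_t ≥ b). Since B_t ~ N(0, t), P(B_t ≥ 1.46) = 1 − Φ(1.46/√t) = 1 − Φ(1.46/√3.33) = 1 − Φ(0.8001) ≈ 0.21183. Doubling: P(τ_{1.46} ≤ 3.33) ≈ 2 · 0.21183 = 0.42366 ≈ 0.4237.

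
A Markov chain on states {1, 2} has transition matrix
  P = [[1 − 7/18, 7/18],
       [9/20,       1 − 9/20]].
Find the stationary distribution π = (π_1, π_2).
π_1 = 81/151, π_2 = 70/151

Solve πP = π with π_1 + π_2 = 1. From πP = π: π_1 · (1 − 7/18) + π_2 · 9/20 = π_1 ⇒ π_2 · 9/20 = π_1 · 7/18 ⇒ π_2/π_1 = (7/18)/(9/20) = 70/81. Together with π_1 + π_2 = 1:
  π_1 = (9/20)/(7/18 + 9/20) = (9/20)/(151/180) = 81/151,
  π_2 = (7/18)/(7/18 + 9/20) = (7/18)/(151/180) = 70/151.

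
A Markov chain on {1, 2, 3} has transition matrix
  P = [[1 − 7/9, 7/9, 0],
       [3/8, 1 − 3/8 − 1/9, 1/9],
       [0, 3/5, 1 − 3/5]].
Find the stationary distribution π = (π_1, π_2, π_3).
π = (729/2521, 1512/2521, 280/2521)

This is a birth-death chain on three states, which satisfies detailed balance: π_1 · P_{12} = π_2 · P_{21} and π_2 · P_{23} = π_3 · P_{32}.
From π_1 · 7/9 = π_2 · 3/8: π_2/π_1 = (7/9)/(3/8) = 56/27.
From π_2 · 1/9 = π_3 · 3/5: π_3/π_2 = (1/9)/(3/5) = 5/27.
Take π_1 proportional to 1; then unnormalized π = (1, 56/27, 280/729). Normalize by dividing by the sum 2521/729:
  π = (729/2521, 1512/2521, 280/2521).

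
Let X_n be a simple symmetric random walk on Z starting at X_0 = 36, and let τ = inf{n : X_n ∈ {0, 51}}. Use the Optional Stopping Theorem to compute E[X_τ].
E[X_τ] = 36

X_n is a martingale and τ is a bounded-mean stopping time (indeed τ is finite a.s. with bounded expectation since the walk is in a bounded region). By the OST, E[X_τ] = E[X_0] = 36. Equivalently: E[X_τ] = 51 · P(hit 51 first) + 0 · P(hit 0 first) = 51 · (36/51) = 36.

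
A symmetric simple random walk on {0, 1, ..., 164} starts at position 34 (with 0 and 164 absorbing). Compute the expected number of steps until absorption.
E[τ | X_0 = 34] = 4420

Let v_k = E[τ | X_0 = k]. Boundary: v_0 = v_164 = 0. Recurrence: v_k = 1 + (v_{k-1} + v_{k+1})/2 for 1 ≤ k ≤ 163. The particular solution to v_k − (v_{k-1} + v_{k+1})/2 = 1 is v_k = −k^2. Adding homogeneous solution A + B k and matching boundaries gives v_k = k (164 − k). Substituting k = 34: v_34 = 34 · 130 = 4420.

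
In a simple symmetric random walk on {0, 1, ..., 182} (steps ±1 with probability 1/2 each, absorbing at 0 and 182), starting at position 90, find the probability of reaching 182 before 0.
P(hit 182 before 0) = 90/182 = 45/91

Let u_k = P(hit 182 before 0 | start at k). Then u_0 = 0, u_182 = 1, and u_k = u_{k-1}/2 + u_{k+1}/2 for 1 ≤ k ≤ 181. This harmonic recurrence is solved by u_k = k/182, giving u_90 = 90/182 = 45/91.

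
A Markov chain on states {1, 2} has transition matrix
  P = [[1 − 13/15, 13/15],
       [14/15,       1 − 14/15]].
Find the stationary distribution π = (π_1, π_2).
π_1 = 14/27, π_2 = 13/27

Solve πP = π with π_1 + π_2 = 1. From πP = π: π_1 · (1 − 13/15) + π_2 · 14/15 = π_1 ⇒ π_2 · 14/15 = π_1 · 13/15 ⇒ π_2/π_1 = (13/15)/(14/15) = 13/14. Together with π_1 + π_2 = 1:
  π_1 = (14/15)/(13/15 + 14/15) = (14/15)/(9/5) = 14/27,
  π_2 = (13/15)/(13/15 + 14/15) = (13/15)/(9/5) = 13/27.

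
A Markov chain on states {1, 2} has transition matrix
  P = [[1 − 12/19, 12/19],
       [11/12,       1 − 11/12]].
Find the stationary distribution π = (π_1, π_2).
π_1 = 209/353, π_2 = 144/353

Solve πP = π with π_1 + π_2 = 1. From πP = π: π_1 · (1 − 12/19) + π_2 · 11/12 = π_1 ⇒ π_2 · 11/12 = π_1 · 12/19 ⇒ π_2/π_1 = (12/19)/(11/12) = 144/209. Together with π_1 + π_2 = 1:
  π_1 = (11/12)/(12/19 + 11/12) = (11/12)/(353/228) = 209/353,
  π_2 = (12/19)/(12/19 + 11/12) = (12/19)/(353/228) = 144/353.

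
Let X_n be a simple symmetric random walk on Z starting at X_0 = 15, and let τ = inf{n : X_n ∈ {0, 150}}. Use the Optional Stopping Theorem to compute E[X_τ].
E[X_τ] = 15

X_n is a martingale and τ is a bounded-mean stopping time (indeed τ is finite a.s. with bounded expectation since the walk is in a bounded region). By the OST, E[X_τ] = E[X_0] = 15. Equivalently: E[X_τ] = 150 · P(hit 150 first) + 0 · P(hit 0 first) = 150 · (15/150) = 15.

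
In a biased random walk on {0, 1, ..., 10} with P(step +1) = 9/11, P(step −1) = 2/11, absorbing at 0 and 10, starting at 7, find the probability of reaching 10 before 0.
P(hit 10 before 0) = (1 − (2/9)^7) / (1 − (2/9)^10) = 498098727/498111911

Let u_k denote P(reach 10 before 0 | start at k). Boundary: u_0 = 0, u_10 = 1. Recurrence: u_k = 9/11·u_{k+1} + 2/11·u_{k-1} for 1 ≤ k ≤ 9. Try u_k = A + B·r^k with r = q/p = (2/11)/(9/11) = 2/9. Substitution satisfies the recurrence; boundary conditions give:
  u_k = (1 − r^k) / (1 − r^N) = (1 − (2/9)^7) / (1 − (2/9)^10) = 498098727/498111911.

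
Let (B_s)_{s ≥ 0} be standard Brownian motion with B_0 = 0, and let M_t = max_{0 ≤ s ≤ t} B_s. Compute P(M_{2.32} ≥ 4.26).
P(M_{2.32} ≥ 4.26) = 2·P(B_{2.32} ≥ 4.26) = 2(1 − Φ(4.26/√2.32)) ≈ 0.0052

By the reflection principle for Brownian motion, P(M_t ≥ a) = 2 · P(B_t ≥ a) for a ≥ 0. Since B_t ~ N(0, t), P(B_t ≥ 4.26) = 1 − Φ(4.26/√t) = 1 − Φ(4.26/√2.32) = 1 − Φ(2.7968). So
  P(M_{2.32} ≥ 4.26) = 2(1 − Φ(2.7968)) ≈ 0.0052.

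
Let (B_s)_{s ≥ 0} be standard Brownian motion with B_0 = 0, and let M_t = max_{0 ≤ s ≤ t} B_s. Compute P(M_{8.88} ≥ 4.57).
P(M_{8.88} ≥ 4.57) = 2·P(B_{8.88} ≥ 4.57) = 2(1 − Φ(4.57/√8.88)) ≈ 0.1251

By the reflection principle for Brownian motion, P(M_t ≥ a) = 2 · P(B_t ≥ a) for a ≥ 0. Since B_t ~ N(0, t), P(B_t ≥ 4.57) = 1 − Φ(4.57/√t) = 1 − Φ(4.57/√8.88) = 1 − Φ(1.5336). So
  P(M_{8.88} ≥ 4.57) = 2(1 − Φ(1.5336)) ≈ 0.1251.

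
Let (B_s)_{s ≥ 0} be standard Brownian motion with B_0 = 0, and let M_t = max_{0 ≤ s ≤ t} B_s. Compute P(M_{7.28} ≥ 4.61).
P(M_{7.28} ≥ 4.61) = 2·P(B_{7.28} ≥ 4.61) = 2(1 − Φ(4.61/√7.28)) ≈ 0.0875

By the reflection principle for Brownian motion, P(M_t ≥ a) = 2 · P(B_t ≥ a) for a ≥ 0. Since B_t ~ N(0, t), P(B_t ≥ 4.61) = 1 − Φ(4.61/√t) = 1 − Φ(4.61/√7.28) = 1 − Φ(1.7086). So
  P(M_{7.28} ≥ 4.61) = 2(1 − Φ(1.7086)) ≈ 0.0875.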